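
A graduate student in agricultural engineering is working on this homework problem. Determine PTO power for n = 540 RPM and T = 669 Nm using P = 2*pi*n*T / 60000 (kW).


P = 2*pi*n*T / 60000
  = 2*pi * 540 * 669 / 60000
  = 2269863.52 / 60000
  = 37.83 kW


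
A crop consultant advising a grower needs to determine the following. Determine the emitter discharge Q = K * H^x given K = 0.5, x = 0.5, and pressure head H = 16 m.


Q = K * H^x
  = 0.5 * 16^0.5
  = 0.5 * 4
  = 2 L/h


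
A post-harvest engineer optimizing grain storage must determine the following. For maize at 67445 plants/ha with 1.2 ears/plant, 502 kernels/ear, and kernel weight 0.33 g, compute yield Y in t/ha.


Y = density * ears * kernels * kw
  = 67445 * 1.2 * 502 * 0.33 g/ha
  = 13407526.44 g/ha
  = 13407.53 kg/ha = 13.41 t/ha


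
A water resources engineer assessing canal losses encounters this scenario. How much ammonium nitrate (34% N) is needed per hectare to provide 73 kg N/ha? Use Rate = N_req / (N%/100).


Rate = N_required / (N_content / 100)
     = 73 / (34 / 100)
     = 73 / 0.34
     = 214.71 kg/ha


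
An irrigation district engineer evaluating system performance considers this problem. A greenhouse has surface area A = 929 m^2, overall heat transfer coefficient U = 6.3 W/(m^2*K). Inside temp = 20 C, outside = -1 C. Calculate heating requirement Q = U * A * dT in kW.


dT = 20 - (-1) = 21 K
Q = U * A * dT
  = 6.3 * 929 * 21
  = 122906.70 W = 122.91 kW


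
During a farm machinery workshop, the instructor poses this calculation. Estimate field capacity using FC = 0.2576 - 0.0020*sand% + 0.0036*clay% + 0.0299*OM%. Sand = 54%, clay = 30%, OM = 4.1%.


FC = 0.2576 - 0.0020*54 + 0.0036*30 + 0.0299*4.1
   = 0.2576 - 0.1080 + 0.1080 + 0.1226
   = 0.3802


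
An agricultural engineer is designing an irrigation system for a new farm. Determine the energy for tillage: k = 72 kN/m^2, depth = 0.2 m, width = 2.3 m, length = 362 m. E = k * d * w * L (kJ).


E = k * d * w * L
  = 72 * 0.2 * 2.3 * 362
  = 11989.44 kJ


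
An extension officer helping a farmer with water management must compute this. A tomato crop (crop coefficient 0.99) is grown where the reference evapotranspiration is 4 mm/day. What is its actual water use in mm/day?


ETc = Kc * ET0
    = 0.99 * 4
    = 3.96 mm/day


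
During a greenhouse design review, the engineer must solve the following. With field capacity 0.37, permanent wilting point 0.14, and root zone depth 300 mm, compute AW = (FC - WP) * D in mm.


AW = (FC - WP) * D
   = (0.37 - 0.14) * 300
   = 0.23 * 300
   = 69 mm


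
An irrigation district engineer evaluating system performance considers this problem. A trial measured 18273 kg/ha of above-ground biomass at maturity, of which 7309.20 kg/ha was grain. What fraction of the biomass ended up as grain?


HI = grain_yield / biomass
   = 7309.20 / 18273
   = 0.40


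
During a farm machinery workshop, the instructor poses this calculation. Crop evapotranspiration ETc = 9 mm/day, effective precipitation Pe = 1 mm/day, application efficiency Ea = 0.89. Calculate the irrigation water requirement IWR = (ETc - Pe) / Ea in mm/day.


IWR = (ETc - Pe) / Ea
    = (9 - 1) / 0.89
    = 8 / 0.89
    = 8.99 mm/day


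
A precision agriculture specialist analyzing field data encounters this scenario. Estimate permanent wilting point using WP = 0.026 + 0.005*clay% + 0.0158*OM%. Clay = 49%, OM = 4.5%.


WP = 0.026 + 0.005*49 + 0.0158*4.5
   = 0.026 + 0.2450 + 0.0711
   = 0.3421


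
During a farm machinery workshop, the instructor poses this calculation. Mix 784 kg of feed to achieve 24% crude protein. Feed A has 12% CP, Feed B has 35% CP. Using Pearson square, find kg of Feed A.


parts_A = CP_b - target = 35 - 24 = 11
parts_B = target - CP_a = 24 - 12 = 12
total_parts = 11 + 12 = 23
Feed A = 784 * 11 / 23 = 374.96 kg
Feed B = 784 * 12 / 23 = 409.04 kg

374.96 kg


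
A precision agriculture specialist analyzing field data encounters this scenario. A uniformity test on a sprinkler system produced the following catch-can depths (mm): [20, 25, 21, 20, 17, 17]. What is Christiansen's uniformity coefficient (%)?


xbar = 120 / 6 = 20
sum|xi - xbar| = 12
CU = 100 * (1 - 12 / (6 * 20))
   = 100 * (1 - 0.1000)
   = 90%


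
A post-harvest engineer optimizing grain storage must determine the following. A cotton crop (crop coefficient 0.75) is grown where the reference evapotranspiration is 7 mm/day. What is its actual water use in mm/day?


ETc = Kc * ET0
    = 0.75 * 7
    = 5.25 mm/day


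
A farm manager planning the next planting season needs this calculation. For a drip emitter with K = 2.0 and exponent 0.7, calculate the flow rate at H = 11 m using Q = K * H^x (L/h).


Q = K * H^x
  = 2.0 * 11^0.7
  = 2.0 * 5.3577
  = 10.72 L/h


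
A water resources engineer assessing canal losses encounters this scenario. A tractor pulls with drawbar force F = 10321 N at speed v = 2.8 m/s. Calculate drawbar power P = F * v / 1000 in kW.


P = F * v / 1000
  = 10321 * 2.8 / 1000
  = 28898.80 / 1000
  = 28.90 kW


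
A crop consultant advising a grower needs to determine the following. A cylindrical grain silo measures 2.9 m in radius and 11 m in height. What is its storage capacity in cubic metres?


V = pi * r^2 * h
  = pi * 2.9^2 * 11
  = pi * 8.41 * 11
  = 290.63 m^3


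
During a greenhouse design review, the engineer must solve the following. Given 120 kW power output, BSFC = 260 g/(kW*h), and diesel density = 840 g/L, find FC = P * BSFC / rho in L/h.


FC = P * BSFC / rho_fuel
   = 120 * 260 / 840
   = 31200 / 840
   = 37.14 L/h


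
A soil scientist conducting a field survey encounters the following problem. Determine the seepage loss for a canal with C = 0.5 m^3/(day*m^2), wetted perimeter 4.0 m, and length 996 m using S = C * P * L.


S = C * P * L
  = 0.5 * 4.0 * 996
  = 1992 m^3/day


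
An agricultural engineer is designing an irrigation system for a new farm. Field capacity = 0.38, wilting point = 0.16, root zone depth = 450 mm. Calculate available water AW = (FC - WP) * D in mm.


AW = (FC - WP) * D
   = (0.38 - 0.16) * 450
   = 0.22 * 450
   = 99 mm


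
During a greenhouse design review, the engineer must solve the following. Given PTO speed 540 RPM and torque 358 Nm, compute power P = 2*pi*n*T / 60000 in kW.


P = 2*pi*n*T / 60000
  = 2*pi * 540 * 358 / 60000
  = 1214665.38 / 60000
  = 20.24 kW


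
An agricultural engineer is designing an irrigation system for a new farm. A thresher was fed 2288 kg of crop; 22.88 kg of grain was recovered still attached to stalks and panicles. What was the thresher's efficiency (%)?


eta = (total - unthreshed) / total * 100
    = (2288 - 22.88) / 2288 * 100
    = 2265.12 / 2288 * 100
    = 99%


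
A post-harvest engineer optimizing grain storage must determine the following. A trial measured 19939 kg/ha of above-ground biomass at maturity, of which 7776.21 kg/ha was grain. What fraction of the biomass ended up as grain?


HI = grain_yield / biomass
   = 7776.21 / 19939
   = 0.39


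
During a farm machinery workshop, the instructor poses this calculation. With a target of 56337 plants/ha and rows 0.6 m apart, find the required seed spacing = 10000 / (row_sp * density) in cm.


spacing = 10000 / (row_sp * density)
        = 10000 / (0.6 * 56337)
        = 10000 / 33802.20
        = 0.29584 m = 29.58 cm


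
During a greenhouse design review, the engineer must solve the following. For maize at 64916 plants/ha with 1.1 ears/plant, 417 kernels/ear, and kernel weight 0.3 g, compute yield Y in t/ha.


Y = density * ears * kernels * kw
  = 64916 * 1.1 * 417 * 0.3 g/ha
  = 8933090.76 g/ha
  = 8933.09 kg/ha = 8.93 t/ha


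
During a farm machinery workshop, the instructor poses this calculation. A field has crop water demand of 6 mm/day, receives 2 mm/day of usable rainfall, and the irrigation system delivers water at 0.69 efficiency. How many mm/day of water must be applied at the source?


IWR = (ETc - Pe) / Ea
    = (6 - 2) / 0.69
    = 4 / 0.69
    = 5.80 mm/day


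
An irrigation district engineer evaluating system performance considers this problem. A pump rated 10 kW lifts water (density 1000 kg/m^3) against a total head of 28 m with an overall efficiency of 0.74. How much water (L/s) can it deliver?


Q = (P * 1000 * eta) / (rho * g * H)
  = (10 * 1000 * 0.74) / (1000 * 9.81 * 28)
  = 7400 / 274680
  = 0.02694 m^3/s = 26.94 L/s


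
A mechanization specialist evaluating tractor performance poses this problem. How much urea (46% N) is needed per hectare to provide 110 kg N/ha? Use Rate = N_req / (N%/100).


Rate = N_required / (N_content / 100)
     = 110 / (46 / 100)
     = 110 / 0.46
     = 239.13 kg/ha


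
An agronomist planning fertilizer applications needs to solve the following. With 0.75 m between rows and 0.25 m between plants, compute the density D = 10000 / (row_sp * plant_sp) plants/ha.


D = 10000 / (row_sp * plant_sp)
  = 10000 / (0.75 * 0.25)
  = 10000 / 0.1875
  = 53333.33 plants/ha


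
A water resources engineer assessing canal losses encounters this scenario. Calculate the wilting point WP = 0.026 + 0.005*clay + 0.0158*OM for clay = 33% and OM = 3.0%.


WP = 0.026 + 0.005*33 + 0.0158*3.0
   = 0.026 + 0.1650 + 0.0474
   = 0.2384


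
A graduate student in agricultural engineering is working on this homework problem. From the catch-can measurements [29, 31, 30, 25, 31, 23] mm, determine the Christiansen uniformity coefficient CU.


xbar = 169 / 6 = 28.167
sum|xi - xbar| = 16.667
CU = 100 * (1 - 16.667 / (6 * 28.167))
   = 100 * (1 - 0.0986)
   = 90.14%


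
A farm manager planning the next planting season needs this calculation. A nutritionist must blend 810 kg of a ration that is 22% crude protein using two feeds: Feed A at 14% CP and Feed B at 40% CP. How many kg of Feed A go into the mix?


parts_A = CP_b - target = 40 - 22 = 18
parts_B = target - CP_a = 22 - 14 = 8
total_parts = 18 + 8 = 26
Feed A = 810 * 18 / 26 = 560.77 kg
Feed B = 810 * 8 / 26 = 249.23 kg

560.77 kg


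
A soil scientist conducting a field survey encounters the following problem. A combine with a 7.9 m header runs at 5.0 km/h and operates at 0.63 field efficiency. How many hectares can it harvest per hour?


C = w * v * eta_f / 10
  = 7.9 * 5.0 * 0.63 / 10
  = 24.89 / 10
  = 2.49 ha/h


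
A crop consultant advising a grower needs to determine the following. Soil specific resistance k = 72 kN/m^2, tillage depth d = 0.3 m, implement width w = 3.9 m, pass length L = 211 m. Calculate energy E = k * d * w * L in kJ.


E = k * d * w * L
  = 72 * 0.3 * 3.9 * 211
  = 17774.64 kJ


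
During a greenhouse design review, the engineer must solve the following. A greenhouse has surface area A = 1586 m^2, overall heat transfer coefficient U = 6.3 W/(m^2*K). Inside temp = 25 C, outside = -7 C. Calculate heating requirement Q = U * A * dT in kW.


dT = 25 - (-7) = 32 K
Q = U * A * dT
  = 6.3 * 1586 * 32
  = 319737.60 W = 319.74 kW


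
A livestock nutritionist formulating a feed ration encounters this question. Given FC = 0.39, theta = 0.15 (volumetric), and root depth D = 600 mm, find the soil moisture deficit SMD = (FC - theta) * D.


SMD = (FC - theta) * D
    = (0.39 - 0.15) * 600
    = 0.240 * 600
    = 144 mm


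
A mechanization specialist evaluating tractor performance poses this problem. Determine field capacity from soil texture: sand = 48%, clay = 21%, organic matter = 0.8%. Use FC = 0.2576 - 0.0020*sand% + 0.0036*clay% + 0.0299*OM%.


FC = 0.2576 - 0.0020*48 + 0.0036*21 + 0.0299*0.8
   = 0.2576 - 0.0960 + 0.0756 + 0.0239
   = 0.2611


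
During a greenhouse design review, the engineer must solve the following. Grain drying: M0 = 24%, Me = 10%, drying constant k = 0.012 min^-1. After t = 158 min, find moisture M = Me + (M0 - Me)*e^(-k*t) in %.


M = Me + (M0 - Me) * e^(-k*t)
  = 10 + (24 - 10) * e^(-0.012*158)
  = 10 + 14 * e^(-1.896)
  = 10 + 14 * 0.15017
  = 10 + 2.1024
  = 12.10%


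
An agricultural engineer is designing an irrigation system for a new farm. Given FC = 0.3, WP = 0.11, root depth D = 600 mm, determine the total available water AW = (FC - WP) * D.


AW = (FC - WP) * D
   = (0.3 - 0.11) * 600
   = 0.19 * 600
   = 114 mm


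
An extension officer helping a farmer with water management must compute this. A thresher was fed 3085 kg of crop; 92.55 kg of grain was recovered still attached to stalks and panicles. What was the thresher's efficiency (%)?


eta = (total - unthreshed) / total * 100
    = (3085 - 92.55) / 3085 * 100
    = 2992.45 / 3085 * 100
    = 97%


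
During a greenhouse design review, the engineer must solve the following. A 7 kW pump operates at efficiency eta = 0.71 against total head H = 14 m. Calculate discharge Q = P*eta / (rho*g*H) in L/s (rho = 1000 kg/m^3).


Q = (P * 1000 * eta) / (rho * g * H)
  = (7 * 1000 * 0.71) / (1000 * 9.81 * 14)
  = 4970 / 137340
  = 0.03619 m^3/s = 36.19 L/s


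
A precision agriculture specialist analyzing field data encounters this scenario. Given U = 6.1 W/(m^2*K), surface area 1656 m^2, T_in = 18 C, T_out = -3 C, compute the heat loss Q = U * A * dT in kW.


dT = 18 - (-3) = 21 K
Q = U * A * dT
  = 6.1 * 1656 * 21
  = 212133.60 W = 212.13 kW


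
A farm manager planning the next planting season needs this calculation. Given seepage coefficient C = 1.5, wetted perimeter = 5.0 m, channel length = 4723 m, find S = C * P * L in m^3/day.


S = C * P * L
  = 1.5 * 5.0 * 4723
  = 35422.50 m^3/day


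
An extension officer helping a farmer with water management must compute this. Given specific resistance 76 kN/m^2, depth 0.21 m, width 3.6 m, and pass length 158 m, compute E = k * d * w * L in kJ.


E = k * d * w * L
  = 76 * 0.21 * 3.6 * 158
  = 9078.05 kJ


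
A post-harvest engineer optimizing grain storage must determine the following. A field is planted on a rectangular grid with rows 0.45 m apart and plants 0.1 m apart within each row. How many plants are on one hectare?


D = 10000 / (row_sp * plant_sp)
  = 10000 / (0.45 * 0.1)
  = 10000 / 0.0450
  = 222222.22 plants/ha


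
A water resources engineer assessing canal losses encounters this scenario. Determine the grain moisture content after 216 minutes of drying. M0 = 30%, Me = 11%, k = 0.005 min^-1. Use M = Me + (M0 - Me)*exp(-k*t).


M = Me + (M0 - Me) * e^(-k*t)
  = 11 + (30 - 11) * e^(-0.005*216)
  = 11 + 19 * e^(-1.080)
  = 11 + 19 * 0.33960
  = 11 + 6.4523
  = 17.45%


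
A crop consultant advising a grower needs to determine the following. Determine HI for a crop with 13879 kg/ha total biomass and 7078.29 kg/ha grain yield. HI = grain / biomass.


HI = grain_yield / biomass
   = 7078.29 / 13879
   = 0.51


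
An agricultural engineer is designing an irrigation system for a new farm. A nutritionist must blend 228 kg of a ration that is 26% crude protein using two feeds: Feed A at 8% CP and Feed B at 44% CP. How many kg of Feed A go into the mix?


parts_A = CP_b - target = 44 - 26 = 18
parts_B = target - CP_a = 26 - 8 = 18
total_parts = 18 + 18 = 36
Feed A = 228 * 18 / 36 = 114 kg
Feed B = 228 * 18 / 36 = 114 kg


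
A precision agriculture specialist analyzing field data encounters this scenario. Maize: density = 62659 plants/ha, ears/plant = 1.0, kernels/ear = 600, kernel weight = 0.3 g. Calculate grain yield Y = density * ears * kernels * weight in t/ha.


Y = density * ears * kernels * kw
  = 62659 * 1.0 * 600 * 0.3 g/ha
  = 11278620 g/ha
  = 11278.62 kg/ha = 11.28 t/ha


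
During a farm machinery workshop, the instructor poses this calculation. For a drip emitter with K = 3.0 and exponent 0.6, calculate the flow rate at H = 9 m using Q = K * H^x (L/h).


Q = K * H^x
  = 3.0 * 9^0.6
  = 3.0 * 3.7372
  = 11.21 L/h


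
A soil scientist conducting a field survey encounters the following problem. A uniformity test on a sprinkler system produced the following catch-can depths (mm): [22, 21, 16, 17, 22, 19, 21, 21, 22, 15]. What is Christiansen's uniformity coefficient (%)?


xbar = 196 / 10 = 19.600
sum|xi - xbar| = 22.800
CU = 100 * (1 - 22.800 / (10 * 19.600))
   = 100 * (1 - 0.1163)
   = 88.37%


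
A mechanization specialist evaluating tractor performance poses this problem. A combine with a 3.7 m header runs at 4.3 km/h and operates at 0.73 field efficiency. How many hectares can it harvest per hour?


C = w * v * eta_f / 10
  = 3.7 * 4.3 * 0.73 / 10
  = 11.61 / 10
  = 1.16 ha/h


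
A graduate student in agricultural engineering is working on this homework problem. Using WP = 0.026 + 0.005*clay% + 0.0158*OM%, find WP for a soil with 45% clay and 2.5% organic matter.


WP = 0.026 + 0.005*45 + 0.0158*2.5
   = 0.026 + 0.2250 + 0.0395
   = 0.2905


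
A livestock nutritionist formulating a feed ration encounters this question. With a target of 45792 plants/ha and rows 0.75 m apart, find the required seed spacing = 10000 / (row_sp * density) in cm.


spacing = 10000 / (row_sp * density)
        = 10000 / (0.75 * 45792)
        = 10000 / 34344
        = 0.29117 m = 29.12 cm


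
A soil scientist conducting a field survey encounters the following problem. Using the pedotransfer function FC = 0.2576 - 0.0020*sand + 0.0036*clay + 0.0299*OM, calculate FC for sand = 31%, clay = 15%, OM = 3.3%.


FC = 0.2576 - 0.0020*31 + 0.0036*15 + 0.0299*3.3
   = 0.2576 - 0.0620 + 0.0540 + 0.0987
   = 0.3483


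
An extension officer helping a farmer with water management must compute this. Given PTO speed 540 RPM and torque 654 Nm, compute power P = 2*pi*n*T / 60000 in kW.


P = 2*pi*n*T / 60000
  = 2*pi * 540 * 654 / 60000
  = 2218969.72 / 60000
  = 36.98 kW


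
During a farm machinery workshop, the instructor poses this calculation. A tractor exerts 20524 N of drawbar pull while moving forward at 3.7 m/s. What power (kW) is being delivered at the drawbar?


P = F * v / 1000
  = 20524 * 3.7 / 1000
  = 75938.80 / 1000
  = 75.94 kW


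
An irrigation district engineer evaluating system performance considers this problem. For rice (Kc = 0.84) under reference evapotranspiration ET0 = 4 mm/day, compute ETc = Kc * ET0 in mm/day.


ETc = Kc * ET0
    = 0.84 * 4
    = 3.36 mm/day


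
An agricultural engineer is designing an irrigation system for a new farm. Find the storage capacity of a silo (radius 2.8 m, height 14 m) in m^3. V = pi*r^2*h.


V = pi * r^2 * h
  = pi * 2.8^2 * 14
  = pi * 7.84 * 14
  = 344.82 m^3


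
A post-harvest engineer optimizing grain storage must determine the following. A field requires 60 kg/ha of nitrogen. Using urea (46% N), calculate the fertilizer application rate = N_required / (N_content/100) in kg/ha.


Rate = N_required / (N_content / 100)
     = 60 / (46 / 100)
     = 60 / 0.46
     = 130.43 kg/ha


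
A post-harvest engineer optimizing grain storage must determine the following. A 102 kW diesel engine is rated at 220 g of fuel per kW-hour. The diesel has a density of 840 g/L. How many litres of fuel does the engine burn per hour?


FC = P * BSFC / rho_fuel
   = 102 * 220 / 840
   = 22440 / 840
   = 26.71 L/h


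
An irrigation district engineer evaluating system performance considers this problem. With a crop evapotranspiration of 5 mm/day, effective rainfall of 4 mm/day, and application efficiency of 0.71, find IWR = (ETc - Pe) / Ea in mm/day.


IWR = (ETc - Pe) / Ea
    = (5 - 4) / 0.71
    = 1 / 0.71
    = 1.41 mm/day


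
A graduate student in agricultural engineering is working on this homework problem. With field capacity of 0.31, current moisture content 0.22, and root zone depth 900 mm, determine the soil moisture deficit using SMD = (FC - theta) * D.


SMD = (FC - theta) * D
    = (0.31 - 0.22) * 900
    = 0.090 * 900
    = 81 mm


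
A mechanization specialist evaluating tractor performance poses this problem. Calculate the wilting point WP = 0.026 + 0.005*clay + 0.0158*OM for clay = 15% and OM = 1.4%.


WP = 0.026 + 0.005*15 + 0.0158*1.4
   = 0.026 + 0.0750 + 0.0221
   = 0.1231


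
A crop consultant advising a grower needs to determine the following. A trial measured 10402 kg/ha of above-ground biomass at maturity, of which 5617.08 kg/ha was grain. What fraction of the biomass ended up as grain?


HI = grain_yield / biomass
   = 5617.08 / 10402
   = 0.54


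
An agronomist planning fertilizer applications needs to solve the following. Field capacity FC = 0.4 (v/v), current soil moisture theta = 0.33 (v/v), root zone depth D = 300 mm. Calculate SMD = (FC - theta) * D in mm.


SMD = (FC - theta) * D
    = (0.4 - 0.33) * 300
    = 0.070 * 300
    = 21 mm


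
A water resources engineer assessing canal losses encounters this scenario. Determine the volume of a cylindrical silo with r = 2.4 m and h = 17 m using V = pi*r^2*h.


V = pi * r^2 * h
  = pi * 2.4^2 * 17
  = pi * 5.76 * 17
  = 307.62 m^3


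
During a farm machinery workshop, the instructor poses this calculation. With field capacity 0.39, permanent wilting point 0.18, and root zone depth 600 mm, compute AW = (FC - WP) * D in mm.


AW = (FC - WP) * D
   = (0.39 - 0.18) * 600
   = 0.21 * 600
   = 126 mm


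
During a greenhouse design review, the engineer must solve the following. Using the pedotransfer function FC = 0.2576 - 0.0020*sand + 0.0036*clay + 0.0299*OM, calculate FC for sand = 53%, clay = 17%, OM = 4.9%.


FC = 0.2576 - 0.0020*53 + 0.0036*17 + 0.0299*4.9
   = 0.2576 - 0.1060 + 0.0612 + 0.1465
   = 0.3593


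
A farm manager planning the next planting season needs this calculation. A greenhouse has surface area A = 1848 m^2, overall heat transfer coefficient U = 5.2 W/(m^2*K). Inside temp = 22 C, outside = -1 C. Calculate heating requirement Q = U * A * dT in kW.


dT = 22 - (-1) = 23 K
Q = U * A * dT
  = 5.2 * 1848 * 23
  = 221020.80 W = 221.02 kW


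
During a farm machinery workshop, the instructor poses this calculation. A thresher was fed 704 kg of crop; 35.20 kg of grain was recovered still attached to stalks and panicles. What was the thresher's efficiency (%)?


eta = (total - unthreshed) / total * 100
    = (704 - 35.20) / 704 * 100
    = 668.80 / 704 * 100
    = 95%


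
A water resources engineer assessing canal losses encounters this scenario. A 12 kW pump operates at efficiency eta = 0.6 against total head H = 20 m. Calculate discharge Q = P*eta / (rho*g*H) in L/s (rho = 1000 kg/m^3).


Q = (P * 1000 * eta) / (rho * g * H)
  = (12 * 1000 * 0.6) / (1000 * 9.81 * 20)
  = 7200 / 196200
  = 0.03670 m^3/s = 36.70 L/s


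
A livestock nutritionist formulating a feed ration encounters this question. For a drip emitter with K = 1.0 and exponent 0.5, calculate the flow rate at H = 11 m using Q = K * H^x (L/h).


Q = K * H^x
  = 1.0 * 11^0.5
  = 1.0 * 3.3166
  = 3.32 L/h


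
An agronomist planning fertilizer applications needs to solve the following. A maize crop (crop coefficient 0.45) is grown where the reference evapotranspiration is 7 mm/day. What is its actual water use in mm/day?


ETc = Kc * ET0
    = 0.45 * 7
    = 3.15 mm/day


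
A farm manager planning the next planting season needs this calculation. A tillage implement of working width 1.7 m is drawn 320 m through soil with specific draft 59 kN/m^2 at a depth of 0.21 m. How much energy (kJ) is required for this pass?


E = k * d * w * L
  = 59 * 0.21 * 1.7 * 320
  = 6740.16 kJ


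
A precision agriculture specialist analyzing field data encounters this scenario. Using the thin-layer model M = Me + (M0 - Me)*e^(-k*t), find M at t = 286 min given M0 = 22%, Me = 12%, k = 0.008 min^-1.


M = Me + (M0 - Me) * e^(-k*t)
  = 12 + (22 - 12) * e^(-0.008*286)
  = 12 + 10 * e^(-2.288)
  = 12 + 10 * 0.10147
  = 12 + 1.0147
  = 13.01%


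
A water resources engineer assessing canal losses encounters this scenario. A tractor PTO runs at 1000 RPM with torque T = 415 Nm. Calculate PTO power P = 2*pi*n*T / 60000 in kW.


P = 2*pi*n*T / 60000
  = 2*pi * 1000 * 415 / 60000
  = 2607521.90 / 60000
  = 43.46 kW


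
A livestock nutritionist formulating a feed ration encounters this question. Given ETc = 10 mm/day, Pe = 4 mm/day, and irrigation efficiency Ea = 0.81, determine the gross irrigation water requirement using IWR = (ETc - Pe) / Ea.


IWR = (ETc - Pe) / Ea
    = (10 - 4) / 0.81
    = 6 / 0.81
    = 7.41 mm/day


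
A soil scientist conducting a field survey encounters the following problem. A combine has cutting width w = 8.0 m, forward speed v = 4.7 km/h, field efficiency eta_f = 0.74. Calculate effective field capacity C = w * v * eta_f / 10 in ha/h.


C = w * v * eta_f / 10
  = 8.0 * 4.7 * 0.74 / 10
  = 27.82 / 10
  = 2.78 ha/h


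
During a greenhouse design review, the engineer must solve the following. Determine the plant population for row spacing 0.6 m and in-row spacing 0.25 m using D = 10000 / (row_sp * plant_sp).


D = 10000 / (row_sp * plant_sp)
  = 10000 / (0.6 * 0.25)
  = 10000 / 0.1500
  = 66666.67 plants/ha


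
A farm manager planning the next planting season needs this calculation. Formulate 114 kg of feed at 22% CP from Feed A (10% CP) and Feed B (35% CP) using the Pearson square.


parts_A = CP_b - target = 35 - 22 = 13
parts_B = target - CP_a = 22 - 10 = 12
total_parts = 13 + 12 = 25
Feed A = 114 * 13 / 25 = 59.28 kg
Feed B = 114 * 12 / 25 = 54.72 kg

59.28 kg


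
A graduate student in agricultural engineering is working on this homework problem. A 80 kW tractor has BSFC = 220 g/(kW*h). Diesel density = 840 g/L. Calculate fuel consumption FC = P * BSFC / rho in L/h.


FC = P * BSFC / rho_fuel
   = 80 * 220 / 840
   = 17600 / 840
   = 20.95 L/h


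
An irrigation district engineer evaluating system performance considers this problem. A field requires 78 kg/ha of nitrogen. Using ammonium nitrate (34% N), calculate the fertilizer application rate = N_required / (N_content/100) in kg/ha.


Rate = N_required / (N_content / 100)
     = 78 / (34 / 100)
     = 78 / 0.34
     = 229.41 kg/ha


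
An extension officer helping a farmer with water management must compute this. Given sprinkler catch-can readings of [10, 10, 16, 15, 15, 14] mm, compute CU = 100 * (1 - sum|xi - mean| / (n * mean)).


xbar = 80 / 6 = 13.333
sum|xi - xbar| = 13.333
CU = 100 * (1 - 13.333 / (6 * 13.333))
   = 100 * (1 - 0.1667)
   = 83.33%


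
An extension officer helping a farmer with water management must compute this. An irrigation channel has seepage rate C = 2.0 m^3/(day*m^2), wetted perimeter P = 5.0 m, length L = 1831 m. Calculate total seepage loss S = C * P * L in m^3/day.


S = C * P * L
  = 2.0 * 5.0 * 1831
  = 18310 m^3/day


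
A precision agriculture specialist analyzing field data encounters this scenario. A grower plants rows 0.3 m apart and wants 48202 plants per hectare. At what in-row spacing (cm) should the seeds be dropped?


spacing = 10000 / (row_sp * density)
        = 10000 / (0.3 * 48202)
        = 10000 / 14460.60
        = 0.69153 m = 69.15 cm


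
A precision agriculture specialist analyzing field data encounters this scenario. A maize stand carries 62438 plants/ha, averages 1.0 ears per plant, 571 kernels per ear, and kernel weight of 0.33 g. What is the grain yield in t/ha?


Y = density * ears * kernels * kw
  = 62438 * 1.0 * 571 * 0.33 g/ha
  = 11765192.34 g/ha
  = 11765.19 kg/ha = 11.77 t/ha


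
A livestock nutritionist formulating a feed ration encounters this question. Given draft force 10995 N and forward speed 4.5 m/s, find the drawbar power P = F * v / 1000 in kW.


P = F * v / 1000
  = 10995 * 4.5 / 1000
  = 49477.50 / 1000
  = 49.48 kW


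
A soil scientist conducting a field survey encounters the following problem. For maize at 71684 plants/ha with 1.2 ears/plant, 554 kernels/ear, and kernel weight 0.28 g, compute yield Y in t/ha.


Y = density * ears * kernels * kw
  = 71684 * 1.2 * 554 * 0.28 g/ha
  = 13343546.50 g/ha
  = 13343.55 kg/ha = 13.34 t/ha


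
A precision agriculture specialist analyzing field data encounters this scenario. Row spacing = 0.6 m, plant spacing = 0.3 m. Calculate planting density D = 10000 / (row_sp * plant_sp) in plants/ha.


D = 10000 / (row_sp * plant_sp)
  = 10000 / (0.6 * 0.3)
  = 10000 / 0.1800
  = 55555.56 plants/ha


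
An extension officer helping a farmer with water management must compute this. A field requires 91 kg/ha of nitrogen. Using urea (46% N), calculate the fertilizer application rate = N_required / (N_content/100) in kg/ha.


Rate = N_required / (N_content / 100)
     = 91 / (46 / 100)
     = 91 / 0.46
     = 197.83 kg/ha


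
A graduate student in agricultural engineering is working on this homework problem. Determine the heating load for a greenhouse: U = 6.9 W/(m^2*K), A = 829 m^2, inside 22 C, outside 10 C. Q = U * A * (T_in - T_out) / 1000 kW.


dT = 22 - (10) = 12 K
Q = U * A * dT
  = 6.9 * 829 * 12
  = 68641.20 W = 68.64 kW


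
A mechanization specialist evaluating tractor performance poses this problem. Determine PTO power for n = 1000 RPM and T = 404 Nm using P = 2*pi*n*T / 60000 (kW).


P = 2*pi*n*T / 60000
  = 2*pi * 1000 * 404 / 60000
  = 2538406.86 / 60000
  = 42.31 kW


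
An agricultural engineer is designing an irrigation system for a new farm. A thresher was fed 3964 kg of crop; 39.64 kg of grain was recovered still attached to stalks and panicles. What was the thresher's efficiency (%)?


eta = (total - unthreshed) / total * 100
    = (3964 - 39.64) / 3964 * 100
    = 3924.36 / 3964 * 100
    = 99%


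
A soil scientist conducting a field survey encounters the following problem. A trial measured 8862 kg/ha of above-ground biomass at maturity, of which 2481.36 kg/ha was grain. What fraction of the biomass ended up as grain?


HI = grain_yield / biomass
   = 2481.36 / 8862
   = 0.28


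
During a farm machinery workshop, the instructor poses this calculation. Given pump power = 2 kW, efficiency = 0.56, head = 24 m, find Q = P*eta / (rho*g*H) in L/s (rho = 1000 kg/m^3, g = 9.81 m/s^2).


Q = (P * 1000 * eta) / (rho * g * H)
  = (2 * 1000 * 0.56) / (1000 * 9.81 * 24)
  = 1120 / 235440
  = 0.00476 m^3/s = 4.76 L/s


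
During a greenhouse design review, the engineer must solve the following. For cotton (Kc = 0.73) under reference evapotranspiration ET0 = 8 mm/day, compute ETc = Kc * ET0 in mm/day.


ETc = Kc * ET0
    = 0.73 * 8
    = 5.84 mm/day


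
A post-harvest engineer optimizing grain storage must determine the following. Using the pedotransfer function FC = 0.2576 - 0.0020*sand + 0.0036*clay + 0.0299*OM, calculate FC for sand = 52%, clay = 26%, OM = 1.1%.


FC = 0.2576 - 0.0020*52 + 0.0036*26 + 0.0299*1.1
   = 0.2576 - 0.1040 + 0.0936 + 0.0329
   = 0.2801


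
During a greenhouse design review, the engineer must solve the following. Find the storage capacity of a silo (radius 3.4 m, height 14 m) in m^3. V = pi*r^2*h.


V = pi * r^2 * h
  = pi * 3.4^2 * 14
  = pi * 11.56 * 14
  = 508.44 m^3


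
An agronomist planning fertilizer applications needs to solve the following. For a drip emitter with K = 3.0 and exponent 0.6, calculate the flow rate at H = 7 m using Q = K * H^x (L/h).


Q = K * H^x
  = 3.0 * 7^0.6
  = 3.0 * 3.2141
  = 9.64 L/h


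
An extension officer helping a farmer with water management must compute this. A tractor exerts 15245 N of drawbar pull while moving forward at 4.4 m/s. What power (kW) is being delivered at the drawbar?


P = F * v / 1000
  = 15245 * 4.4 / 1000
  = 67078 / 1000
  = 67.08 kW


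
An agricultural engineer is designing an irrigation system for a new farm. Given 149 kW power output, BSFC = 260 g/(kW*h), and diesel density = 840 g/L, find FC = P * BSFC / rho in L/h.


FC = P * BSFC / rho_fuel
   = 149 * 260 / 840
   = 38740 / 840
   = 46.12 L/h


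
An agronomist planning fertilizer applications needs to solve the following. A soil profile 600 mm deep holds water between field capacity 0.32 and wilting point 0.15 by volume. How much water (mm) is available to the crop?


AW = (FC - WP) * D
   = (0.32 - 0.15) * 600
   = 0.17 * 600
   = 102 mm


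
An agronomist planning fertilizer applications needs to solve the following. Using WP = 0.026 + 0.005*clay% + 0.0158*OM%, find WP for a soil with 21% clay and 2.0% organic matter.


WP = 0.026 + 0.005*21 + 0.0158*2.0
   = 0.026 + 0.1050 + 0.0316
   = 0.1626


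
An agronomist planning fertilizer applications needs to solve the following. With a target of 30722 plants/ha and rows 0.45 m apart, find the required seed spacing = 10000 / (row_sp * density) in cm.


spacing = 10000 / (row_sp * density)
        = 10000 / (0.45 * 30722)
        = 10000 / 13824.90
        = 0.72333 m = 72.33 cm


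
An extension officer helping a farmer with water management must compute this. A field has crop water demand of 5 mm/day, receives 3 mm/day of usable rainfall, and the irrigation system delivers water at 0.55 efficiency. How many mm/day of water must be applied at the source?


IWR = (ETc - Pe) / Ea
    = (5 - 3) / 0.55
    = 2 / 0.55
    = 3.64 mm/day


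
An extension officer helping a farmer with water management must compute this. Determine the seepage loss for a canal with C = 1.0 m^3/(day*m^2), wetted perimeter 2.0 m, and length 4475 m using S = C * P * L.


S = C * P * L
  = 1.0 * 2.0 * 4475
  = 8950 m^3/day


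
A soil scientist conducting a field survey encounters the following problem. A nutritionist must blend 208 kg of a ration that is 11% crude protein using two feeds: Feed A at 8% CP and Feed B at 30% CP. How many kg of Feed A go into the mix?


parts_A = CP_b - target = 30 - 11 = 19
parts_B = target - CP_a = 11 - 8 = 3
total_parts = 19 + 3 = 22
Feed A = 208 * 19 / 22 = 179.64 kg
Feed B = 208 * 3 / 22 = 28.36 kg

179.64 kg


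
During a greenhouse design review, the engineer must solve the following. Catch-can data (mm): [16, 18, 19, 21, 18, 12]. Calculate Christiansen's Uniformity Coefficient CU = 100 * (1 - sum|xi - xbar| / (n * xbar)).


xbar = 104 / 6 = 17.333
sum|xi - xbar| = 13.333
CU = 100 * (1 - 13.333 / (6 * 17.333))
   = 100 * (1 - 0.1282)
   = 87.18%


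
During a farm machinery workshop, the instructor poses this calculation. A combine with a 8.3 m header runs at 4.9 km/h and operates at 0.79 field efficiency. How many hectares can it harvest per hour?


C = w * v * eta_f / 10
  = 8.3 * 4.9 * 0.79 / 10
  = 32.13 / 10
  = 3.21 ha/h


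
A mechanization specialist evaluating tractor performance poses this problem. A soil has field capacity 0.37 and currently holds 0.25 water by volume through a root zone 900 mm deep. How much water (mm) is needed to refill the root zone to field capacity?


SMD = (FC - theta) * D
    = (0.37 - 0.25) * 900
    = 0.120 * 900
    = 108 mm


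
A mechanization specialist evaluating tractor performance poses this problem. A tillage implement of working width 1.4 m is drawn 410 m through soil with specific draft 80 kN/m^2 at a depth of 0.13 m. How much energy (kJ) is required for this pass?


E = k * d * w * L
  = 80 * 0.13 * 1.4 * 410
  = 5969.60 kJ


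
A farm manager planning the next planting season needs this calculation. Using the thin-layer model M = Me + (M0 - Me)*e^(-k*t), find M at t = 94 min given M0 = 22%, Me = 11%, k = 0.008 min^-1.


M = Me + (M0 - Me) * e^(-k*t)
  = 11 + (22 - 11) * e^(-0.008*94)
  = 11 + 11 * e^(-0.752)
  = 11 + 11 * 0.47142
  = 11 + 5.1857
  = 16.19%


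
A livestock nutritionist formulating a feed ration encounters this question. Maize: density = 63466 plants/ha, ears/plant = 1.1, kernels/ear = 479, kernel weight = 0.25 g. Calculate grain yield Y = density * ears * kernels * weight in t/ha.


Y = density * ears * kernels * kw
  = 63466 * 1.1 * 479 * 0.25 g/ha
  = 8360058.85 g/ha
  = 8360.06 kg/ha = 8.36 t/ha


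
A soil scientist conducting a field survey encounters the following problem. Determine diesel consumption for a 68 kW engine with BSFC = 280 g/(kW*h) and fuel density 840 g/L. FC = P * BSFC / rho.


FC = P * BSFC / rho_fuel
   = 68 * 280 / 840
   = 19040 / 840
   = 22.67 L/h


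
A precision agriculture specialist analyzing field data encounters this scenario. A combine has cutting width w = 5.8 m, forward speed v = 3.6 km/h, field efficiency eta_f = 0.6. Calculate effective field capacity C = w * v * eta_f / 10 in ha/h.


C = w * v * eta_f / 10
  = 5.8 * 3.6 * 0.6 / 10
  = 12.53 / 10
  = 1.25 ha/h


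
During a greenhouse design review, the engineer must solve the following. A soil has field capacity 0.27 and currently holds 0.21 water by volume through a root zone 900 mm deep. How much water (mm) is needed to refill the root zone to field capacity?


SMD = (FC - theta) * D
    = (0.27 - 0.21) * 900
    = 0.060 * 900
    = 54 mm


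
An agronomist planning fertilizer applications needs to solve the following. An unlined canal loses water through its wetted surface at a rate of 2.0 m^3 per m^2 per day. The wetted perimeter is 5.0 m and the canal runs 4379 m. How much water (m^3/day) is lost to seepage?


S = C * P * L
  = 2.0 * 5.0 * 4379
  = 43790 m^3/day


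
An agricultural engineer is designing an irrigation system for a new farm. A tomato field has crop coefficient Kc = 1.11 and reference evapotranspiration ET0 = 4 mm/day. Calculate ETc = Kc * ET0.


ETc = Kc * ET0
    = 1.11 * 4
    = 4.44 mm/day


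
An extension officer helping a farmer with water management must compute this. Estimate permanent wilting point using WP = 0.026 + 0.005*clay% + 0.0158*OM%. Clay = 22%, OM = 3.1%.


WP = 0.026 + 0.005*22 + 0.0158*3.1
   = 0.026 + 0.1100 + 0.0490
   = 0.1850


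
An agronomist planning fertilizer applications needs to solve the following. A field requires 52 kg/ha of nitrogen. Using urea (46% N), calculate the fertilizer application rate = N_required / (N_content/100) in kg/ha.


Rate = N_required / (N_content / 100)
     = 52 / (46 / 100)
     = 52 / 0.46
     = 113.04 kg/ha


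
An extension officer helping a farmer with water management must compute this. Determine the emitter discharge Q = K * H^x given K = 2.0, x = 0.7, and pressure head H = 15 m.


Q = K * H^x
  = 2.0 * 15^0.7
  = 2.0 * 6.6568
  = 13.31 L/h


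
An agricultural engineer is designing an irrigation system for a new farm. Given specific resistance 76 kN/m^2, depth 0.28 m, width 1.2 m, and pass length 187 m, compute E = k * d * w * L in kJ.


E = k * d * w * L
  = 76 * 0.28 * 1.2 * 187
  = 4775.23 kJ


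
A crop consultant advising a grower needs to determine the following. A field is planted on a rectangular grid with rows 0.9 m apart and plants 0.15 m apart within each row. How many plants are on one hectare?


D = 10000 / (row_sp * plant_sp)
  = 10000 / (0.9 * 0.15)
  = 10000 / 0.1350
  = 74074.07 plants/ha


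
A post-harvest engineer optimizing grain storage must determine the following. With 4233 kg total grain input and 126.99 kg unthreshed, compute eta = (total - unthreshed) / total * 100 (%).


eta = (total - unthreshed) / total * 100
    = (4233 - 126.99) / 4233 * 100
    = 4106.01 / 4233 * 100
    = 97%


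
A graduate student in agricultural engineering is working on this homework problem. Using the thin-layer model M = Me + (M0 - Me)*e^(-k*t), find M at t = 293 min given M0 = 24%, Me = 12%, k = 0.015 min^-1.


M = Me + (M0 - Me) * e^(-k*t)
  = 12 + (24 - 12) * e^(-0.015*293)
  = 12 + 12 * e^(-4.395)
  = 12 + 12 * 0.01234
  = 12 + 0.1481
  = 12.15%


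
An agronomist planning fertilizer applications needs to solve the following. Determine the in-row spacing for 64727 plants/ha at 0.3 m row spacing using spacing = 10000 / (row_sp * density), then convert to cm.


spacing = 10000 / (row_sp * density)
        = 10000 / (0.3 * 64727)
        = 10000 / 19418.10
        = 0.51498 m = 51.50 cm


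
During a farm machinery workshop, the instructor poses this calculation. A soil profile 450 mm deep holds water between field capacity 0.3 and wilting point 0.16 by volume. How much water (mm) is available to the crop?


AW = (FC - WP) * D
   = (0.3 - 0.16) * 450
   = 0.14 * 450
   = 63 mm
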